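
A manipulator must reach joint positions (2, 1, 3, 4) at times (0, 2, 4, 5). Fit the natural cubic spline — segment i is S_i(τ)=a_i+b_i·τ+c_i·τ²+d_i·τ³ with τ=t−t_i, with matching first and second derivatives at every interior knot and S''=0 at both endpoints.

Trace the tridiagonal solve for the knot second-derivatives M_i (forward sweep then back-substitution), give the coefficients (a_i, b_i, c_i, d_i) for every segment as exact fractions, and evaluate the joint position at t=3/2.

Δ: Δ0=-1/2, Δ1=1, Δ2=1
row 1: diag=8, rhs=9; c'=1/4, d'=9/8
row 2: denom=6−2·1/4=11/2; d'=(0−2·9/8)/(11/2)=-9/22
back: M2=-9/22
back: M1=9/8−1/4·-9/22=27/22
M: M0=0, M1=27/22, M2=-9/22, M3=0
seg 0: a=2, c=M0/2=0, d=(M1−M0)/(6·2)=9/88, b=Δ0−h0·(2M0+M1)/6=-10/11
seg 1: a=1, c=M1/2=27/44, d=(M2−M1)/(6·2)=-3/22, b=Δ1−h1·(2M1+M2)/6=7/22
seg 2: a=3, c=M2/2=-9/44, d=(M3−M2)/(6·1)=3/44, b=Δ2−h2·(2M2+M3)/6=25/22
t_q=3/2 → seg 0, τ=3/2; S=2+-10/11·τ+0·τ²+9/88·τ³=691/704

  seg 0: a=2 b=-10/11 c=0 d=9/88
  seg 1: a=1 b=7/22 c=27/44 d=-3/22
  seg 2: a=3 b=25/22 c=-9/44 d=3/44
S(3/2) = 691/704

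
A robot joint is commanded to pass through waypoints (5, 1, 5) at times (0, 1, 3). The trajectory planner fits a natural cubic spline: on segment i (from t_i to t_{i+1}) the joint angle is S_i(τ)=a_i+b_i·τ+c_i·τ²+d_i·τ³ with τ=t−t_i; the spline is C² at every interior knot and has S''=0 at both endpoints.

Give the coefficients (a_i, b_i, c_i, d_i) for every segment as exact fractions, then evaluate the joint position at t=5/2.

Δ: Δ0=-4, Δ1=2
row 1: diag=6, rhs=36; c'=1/3, d'=6
back: M1=6
M: M0=0, M1=6, M2=0
seg 0: a=5, c=M0/2=0, d=(M1−M0)/(6·1)=1, b=Δ0−h0·(2M0+M1)/6=-5
seg 1: a=1, c=M1/2=3, d=(M2−M1)/(6·2)=-1/2, b=Δ1−h1·(2M1+M2)/6=-2
t_q=5/2 → seg 1, τ=3/2; S=1+-2·τ+3·τ²+-1/2·τ³=49/16

  seg 0: a=5 b=-5 c=0 d=1
  seg 1: a=1 b=-2 c=3 d=-1/2
S(5/2) = 49/16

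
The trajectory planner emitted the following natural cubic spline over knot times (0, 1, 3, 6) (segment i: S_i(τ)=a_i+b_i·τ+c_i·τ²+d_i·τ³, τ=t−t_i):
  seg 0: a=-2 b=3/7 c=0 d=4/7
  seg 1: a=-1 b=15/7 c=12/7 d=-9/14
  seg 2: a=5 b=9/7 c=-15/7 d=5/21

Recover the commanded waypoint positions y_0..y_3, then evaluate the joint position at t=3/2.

y_0 = S_0(0) = a_0 = -2
y_1 = S_1(0) = a_1 = -1
y_2 = S_2(0) = a_2 = 5
y_3 = S_2(3) = -4
t_q=3/2 is in segment 1 (τ=1/2); S_1(τ)=47/112

y_0=-2 y_1=-1 y_2=5 y_3=-4
S(3/2) = 47/112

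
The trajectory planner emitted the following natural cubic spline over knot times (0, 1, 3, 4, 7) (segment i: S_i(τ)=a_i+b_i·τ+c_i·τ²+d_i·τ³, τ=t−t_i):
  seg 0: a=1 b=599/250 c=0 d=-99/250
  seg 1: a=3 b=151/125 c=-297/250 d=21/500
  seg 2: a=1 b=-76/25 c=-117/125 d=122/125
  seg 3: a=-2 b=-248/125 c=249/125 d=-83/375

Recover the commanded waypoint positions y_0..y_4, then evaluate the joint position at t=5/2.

y_0=1 y_1=3 y_2=1 y_3=-2 y_4=4
S(5/2) = 9123/4000

y_0 = S_0(0) = a_0 = 1
y_1 = S_1(0) = a_1 = 3
y_2 = S_2(0) = a_2 = 1
y_3 = S_3(0) = a_3 = -2
y_4 = S_3(3) = 4
t_q=5/2 is in segment 1 (τ=3/2); S_1(τ)=9123/4000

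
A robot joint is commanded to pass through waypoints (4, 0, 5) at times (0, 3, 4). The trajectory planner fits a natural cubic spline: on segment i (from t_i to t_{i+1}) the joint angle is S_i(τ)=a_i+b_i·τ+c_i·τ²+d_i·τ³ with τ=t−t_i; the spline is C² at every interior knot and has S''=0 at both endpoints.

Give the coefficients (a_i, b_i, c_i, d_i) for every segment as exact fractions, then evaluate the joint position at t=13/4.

Δ: Δ0=-4/3, Δ1=5
row 1: diag=8, rhs=38; c'=1/8, d'=19/4
back: M1=19/4
M: M0=0, M1=19/4, M2=0
seg 0: a=4, c=M0/2=0, d=(M1−M0)/(6·3)=19/72, b=Δ0−h0·(2M0+M1)/6=-89/24
seg 1: a=0, c=M1/2=19/8, d=(M2−M1)/(6·1)=-19/24, b=Δ1−h1·(2M1+M2)/6=41/12
t_q=13/4 → seg 1, τ=1/4; S=0+41/12·τ+19/8·τ²+-19/24·τ³=507/512

  seg 0: a=4 b=-89/24 c=0 d=19/72
  seg 1: a=0 b=41/12 c=19/8 d=-19/24
S(13/4) = 507/512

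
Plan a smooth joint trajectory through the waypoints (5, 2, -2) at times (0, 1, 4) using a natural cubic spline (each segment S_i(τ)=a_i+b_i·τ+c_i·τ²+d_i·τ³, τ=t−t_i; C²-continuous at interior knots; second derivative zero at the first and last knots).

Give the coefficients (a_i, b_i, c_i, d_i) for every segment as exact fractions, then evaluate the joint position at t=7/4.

  seg 0: a=5 b=-77/24 c=0 d=5/24
  seg 1: a=2 b=-31/12 c=5/8 d=-5/72
S(7/4) = 197/512

Δ: Δ0=-3, Δ1=-4/3
row 1: diag=8, rhs=10; c'=3/8, d'=5/4
back: M1=5/4
M: M0=0, M1=5/4, M2=0
seg 0: a=5, c=M0/2=0, d=(M1−M0)/(6·1)=5/24, b=Δ0−h0·(2M0+M1)/6=-77/24
seg 1: a=2, c=M1/2=5/8, d=(M2−M1)/(6·3)=-5/72, b=Δ1−h1·(2M1+M2)/6=-31/12
t_q=7/4 → seg 1, τ=3/4; S=2+-31/12·τ+5/8·τ²+-5/72·τ³=197/512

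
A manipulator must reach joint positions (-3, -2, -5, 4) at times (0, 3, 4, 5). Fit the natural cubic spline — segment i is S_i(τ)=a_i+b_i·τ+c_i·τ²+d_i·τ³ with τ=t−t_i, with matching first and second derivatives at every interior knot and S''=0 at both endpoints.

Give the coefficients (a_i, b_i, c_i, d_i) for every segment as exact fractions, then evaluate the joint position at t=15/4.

Δ: Δ0=1/3, Δ1=-3, Δ2=9
row 1: diag=8, rhs=-20; c'=1/8, d'=-5/2
row 2: denom=4−1·1/8=31/8; d'=(72−1·-5/2)/(31/8)=596/31
back: M2=596/31
back: M1=-5/2−1/8·596/31=-152/31
M: M0=0, M1=-152/31, M2=596/31, M3=0
seg 0: a=-3, c=M0/2=0, d=(M1−M0)/(6·3)=-76/279, b=Δ0−h0·(2M0+M1)/6=259/93
seg 1: a=-2, c=M1/2=-76/31, d=(M2−M1)/(6·1)=374/93, b=Δ1−h1·(2M1+M2)/6=-425/93
seg 2: a=-5, c=M2/2=298/31, d=(M3−M2)/(6·1)=-298/93, b=Δ2−h2·(2M2+M3)/6=241/93
t_q=15/4 → seg 1, τ=3/4; S=-2+-425/93·τ+-76/31·τ²+374/93·τ³=-5069/992

  seg 0: a=-3 b=259/93 c=0 d=-76/279
  seg 1: a=-2 b=-425/93 c=-76/31 d=374/93
  seg 2: a=-5 b=241/93 c=298/31 d=-298/93
S(15/4) = -5069/992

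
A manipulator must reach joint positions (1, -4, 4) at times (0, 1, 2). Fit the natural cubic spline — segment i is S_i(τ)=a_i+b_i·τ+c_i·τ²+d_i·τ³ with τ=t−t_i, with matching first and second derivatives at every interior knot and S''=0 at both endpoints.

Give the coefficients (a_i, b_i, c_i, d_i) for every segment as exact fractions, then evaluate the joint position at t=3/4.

Δ: Δ0=-5, Δ1=8
row 1: diag=4, rhs=78; c'=1/4, d'=39/2
back: M1=39/2
M: M0=0, M1=39/2, M2=0
seg 0: a=1, c=M0/2=0, d=(M1−M0)/(6·1)=13/4, b=Δ0−h0·(2M0+M1)/6=-33/4
seg 1: a=-4, c=M1/2=39/4, d=(M2−M1)/(6·1)=-13/4, b=Δ1−h1·(2M1+M2)/6=3/2
t_q=3/4 → seg 0, τ=3/4; S=1+-33/4·τ+0·τ²+13/4·τ³=-977/256

  seg 0: a=1 b=-33/4 c=0 d=13/4
  seg 1: a=-4 b=3/2 c=39/4 d=-13/4
S(3/4) = -977/256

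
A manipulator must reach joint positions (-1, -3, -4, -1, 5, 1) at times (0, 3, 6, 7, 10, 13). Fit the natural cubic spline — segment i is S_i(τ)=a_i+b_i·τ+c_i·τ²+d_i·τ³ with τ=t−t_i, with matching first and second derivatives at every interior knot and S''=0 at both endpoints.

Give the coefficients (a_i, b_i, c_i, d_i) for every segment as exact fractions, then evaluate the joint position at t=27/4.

Δ: Δ0=-2/3, Δ1=-1/3, Δ2=3, Δ3=2, Δ4=-4/3
row 1: diag=12, rhs=2; c'=1/4, d'=1/6
row 2: denom=8−3·1/4=29/4; d'=(20−3·1/6)/(29/4)=78/29
row 3: denom=8−1·4/29=228/29; d'=(-6−1·78/29)/(228/29)=-21/19
row 4: denom=12−3·29/76=825/76; d'=(-20−3·-21/19)/(825/76)=-1268/825
back: M4=-1268/825
back: M3=-21/19−29/76·-1268/825=-428/825
back: M2=78/29−4/29·-428/825=2278/825
back: M1=1/6−1/4·2278/825=-144/275
M: M0=0, M1=-144/275, M2=2278/825, M3=-428/825, M4=-1268/825, M5=0
seg 0: a=-1, c=M0/2=0, d=(M1−M0)/(6·3)=-8/275, b=Δ0−h0·(2M0+M1)/6=-334/825
seg 1: a=-3, c=M1/2=-72/275, d=(M2−M1)/(6·3)=271/1485, b=Δ1−h1·(2M1+M2)/6=-982/825
seg 2: a=-4, c=M2/2=1139/825, d=(M3−M2)/(6·1)=-41/75, b=Δ2−h2·(2M2+M3)/6=1787/825
seg 3: a=-1, c=M3/2=-214/825, d=(M4−M3)/(6·3)=-28/495, b=Δ3−h3·(2M3+M4)/6=904/275
seg 4: a=5, c=M4/2=-634/825, d=(M5−M4)/(6·3)=634/7425, b=Δ4−h4·(2M4+M5)/6=56/275
t_q=27/4 → seg 2, τ=3/4; S=-4+1787/825·τ+1139/825·τ²+-41/75·τ³=-32199/17600

  seg 0: a=-1 b=-334/825 c=0 d=-8/275
  seg 1: a=-3 b=-982/825 c=-72/275 d=271/1485
  seg 2: a=-4 b=1787/825 c=1139/825 d=-41/75
  seg 3: a=-1 b=904/275 c=-214/825 d=-28/495
  seg 4: a=5 b=56/275 c=-634/825 d=634/7425
S(27/4) = -32199/17600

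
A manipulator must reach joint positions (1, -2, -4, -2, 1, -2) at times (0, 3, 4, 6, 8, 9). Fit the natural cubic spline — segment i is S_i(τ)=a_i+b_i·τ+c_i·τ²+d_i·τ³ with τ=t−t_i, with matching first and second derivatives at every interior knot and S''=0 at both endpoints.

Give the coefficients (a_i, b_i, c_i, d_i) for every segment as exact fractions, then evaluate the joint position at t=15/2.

Δ: Δ0=-1, Δ1=-2, Δ2=1, Δ3=3/2, Δ4=-3
row 1: diag=8, rhs=-6; c'=1/8, d'=-3/4
row 2: denom=6−1·1/8=47/8; d'=(18−1·-3/4)/(47/8)=150/47
row 3: denom=8−2·16/47=344/47; d'=(3−2·150/47)/(344/47)=-159/344
row 4: denom=6−2·47/172=469/86; d'=(-27−2·-159/344)/(469/86)=-4485/938
back: M4=-4485/938
back: M3=-159/344−47/172·-4485/938=396/469
back: M2=150/47−16/47·396/469=1362/469
back: M1=-3/4−1/8·1362/469=-522/469
M: M0=0, M1=-522/469, M2=1362/469, M3=396/469, M4=-4485/938, M5=0
seg 0: a=1, c=M0/2=0, d=(M1−M0)/(6·3)=-29/469, b=Δ0−h0·(2M0+M1)/6=-208/469
seg 1: a=-2, c=M1/2=-261/469, d=(M2−M1)/(6·1)=314/469, b=Δ1−h1·(2M1+M2)/6=-991/469
seg 2: a=-4, c=M2/2=681/469, d=(M3−M2)/(6·2)=-23/134, b=Δ2−h2·(2M2+M3)/6=-571/469
seg 3: a=-2, c=M3/2=198/469, d=(M4−M3)/(6·2)=-1759/3752, b=Δ3−h3·(2M3+M4)/6=1187/469
seg 4: a=1, c=M4/2=-4485/1876, d=(M5−M4)/(6·1)=1495/1876, b=Δ4−h4·(2M4+M5)/6=-1319/938
t_q=15/2 → seg 3, τ=3/2; S=-2+1187/469·τ+198/469·τ²+-1759/3752·τ³=34939/30016

  seg 0: a=1 b=-208/469 c=0 d=-29/469
  seg 1: a=-2 b=-991/469 c=-261/469 d=314/469
  seg 2: a=-4 b=-571/469 c=681/469 d=-23/134
  seg 3: a=-2 b=1187/469 c=198/469 d=-1759/3752
  seg 4: a=1 b=-1319/938 c=-4485/1876 d=1495/1876
S(15/2) = 34939/30016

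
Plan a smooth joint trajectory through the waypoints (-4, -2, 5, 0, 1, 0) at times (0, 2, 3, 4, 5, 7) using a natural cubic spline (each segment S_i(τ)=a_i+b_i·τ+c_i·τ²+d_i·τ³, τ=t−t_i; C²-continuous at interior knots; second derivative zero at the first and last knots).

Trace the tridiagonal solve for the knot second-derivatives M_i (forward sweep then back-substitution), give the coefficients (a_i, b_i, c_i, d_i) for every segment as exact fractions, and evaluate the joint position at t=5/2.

Δ: Δ0=1, Δ1=7, Δ2=-5, Δ3=1, Δ4=-1/2
row 1: diag=6, rhs=36; c'=1/6, d'=6
row 2: denom=4−1·1/6=23/6; d'=(-72−1·6)/(23/6)=-468/23
row 3: denom=4−1·6/23=86/23; d'=(36−1·-468/23)/(86/23)=648/43
row 4: denom=6−1·23/86=493/86; d'=(-9−1·648/43)/(493/86)=-2070/493
back: M4=-2070/493
back: M3=648/43−23/86·-2070/493=7983/493
back: M2=-468/23−6/23·7983/493=-12114/493
back: M1=6−1/6·-12114/493=4977/493
M: M0=0, M1=4977/493, M2=-12114/493, M3=7983/493, M4=-2070/493, M5=0
seg 0: a=-4, c=M0/2=0, d=(M1−M0)/(6·2)=1659/1972, b=Δ0−h0·(2M0+M1)/6=-1166/493
seg 1: a=-2, c=M1/2=4977/986, d=(M2−M1)/(6·1)=-5697/986, b=Δ1−h1·(2M1+M2)/6=3811/493
seg 2: a=5, c=M2/2=-6057/493, d=(M3−M2)/(6·1)=231/34, b=Δ2−h2·(2M2+M3)/6=485/986
seg 3: a=0, c=M3/2=7983/986, d=(M4−M3)/(6·1)=-3351/986, b=Δ3−h3·(2M3+M4)/6=-1823/493
seg 4: a=1, c=M4/2=-1035/493, d=(M5−M4)/(6·2)=345/986, b=Δ4−h4·(2M4+M5)/6=2267/986
t_q=5/2 → seg 1, τ=1/2; S=-2+3811/493·τ+4977/986·τ²+-5697/986·τ³=18969/7888

  seg 0: a=-4 b=-1166/493 c=0 d=1659/1972
  seg 1: a=-2 b=3811/493 c=4977/986 d=-5697/986
  seg 2: a=5 b=485/986 c=-6057/493 d=231/34
  seg 3: a=0 b=-1823/493 c=7983/986 d=-3351/986
  seg 4: a=1 b=2267/986 c=-1035/493 d=345/986
S(5/2) = 18969/7888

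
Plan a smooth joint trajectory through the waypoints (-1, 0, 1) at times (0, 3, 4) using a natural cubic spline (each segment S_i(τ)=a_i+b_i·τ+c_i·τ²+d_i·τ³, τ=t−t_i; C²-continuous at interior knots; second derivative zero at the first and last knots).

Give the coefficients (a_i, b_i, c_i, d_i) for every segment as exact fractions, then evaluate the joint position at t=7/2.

Δ: Δ0=1/3, Δ1=1
row 1: diag=8, rhs=4; c'=1/8, d'=1/2
back: M1=1/2
M: M0=0, M1=1/2, M2=0
seg 0: a=-1, c=M0/2=0, d=(M1−M0)/(6·3)=1/36, b=Δ0−h0·(2M0+M1)/6=1/12
seg 1: a=0, c=M1/2=1/4, d=(M2−M1)/(6·1)=-1/12, b=Δ1−h1·(2M1+M2)/6=5/6
t_q=7/2 → seg 1, τ=1/2; S=0+5/6·τ+1/4·τ²+-1/12·τ³=15/32

  seg 0: a=-1 b=1/12 c=0 d=1/36
  seg 1: a=0 b=5/6 c=1/4 d=-1/12
S(7/2) = 15/32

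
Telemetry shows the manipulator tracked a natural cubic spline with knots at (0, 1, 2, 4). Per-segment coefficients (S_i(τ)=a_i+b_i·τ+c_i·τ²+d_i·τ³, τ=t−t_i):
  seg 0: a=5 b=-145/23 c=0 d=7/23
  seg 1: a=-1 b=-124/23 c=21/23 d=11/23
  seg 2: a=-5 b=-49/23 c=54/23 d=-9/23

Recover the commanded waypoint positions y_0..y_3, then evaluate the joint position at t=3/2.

y_0=5 y_1=-1 y_2=-5 y_3=-3
S(3/2) = -627/184

y_0 = S_0(0) = a_0 = 5
y_1 = S_1(0) = a_1 = -1
y_2 = S_2(0) = a_2 = -5
y_3 = S_2(2) = -3
t_q=3/2 is in segment 1 (τ=1/2); S_1(τ)=-627/184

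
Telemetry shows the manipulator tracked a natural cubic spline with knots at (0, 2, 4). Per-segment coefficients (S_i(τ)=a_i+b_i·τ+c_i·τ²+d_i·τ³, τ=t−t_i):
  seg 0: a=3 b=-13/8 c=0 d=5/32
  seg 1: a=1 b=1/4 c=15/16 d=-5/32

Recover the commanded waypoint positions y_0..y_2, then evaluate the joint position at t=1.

y_0=3 y_1=1 y_2=4
S(1) = 49/32

y_0 = S_0(0) = a_0 = 3
y_1 = S_1(0) = a_1 = 1
y_2 = S_1(2) = 4
t_q=1 is in segment 0 (τ=1); S_0(τ)=49/32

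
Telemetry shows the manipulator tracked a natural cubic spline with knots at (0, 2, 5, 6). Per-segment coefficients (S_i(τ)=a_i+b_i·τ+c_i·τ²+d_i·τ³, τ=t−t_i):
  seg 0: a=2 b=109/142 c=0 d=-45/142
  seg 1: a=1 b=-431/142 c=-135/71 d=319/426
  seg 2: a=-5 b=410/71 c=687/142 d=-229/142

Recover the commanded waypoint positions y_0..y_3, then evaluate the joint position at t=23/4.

y_0=2 y_1=1 y_2=-5 y_3=4
S(23/4) = 12469/9088

y_0 = S_0(0) = a_0 = 2
y_1 = S_1(0) = a_1 = 1
y_2 = S_2(0) = a_2 = -5
y_3 = S_2(1) = 4
t_q=23/4 is in segment 2 (τ=3/4); S_2(τ)=12469/9088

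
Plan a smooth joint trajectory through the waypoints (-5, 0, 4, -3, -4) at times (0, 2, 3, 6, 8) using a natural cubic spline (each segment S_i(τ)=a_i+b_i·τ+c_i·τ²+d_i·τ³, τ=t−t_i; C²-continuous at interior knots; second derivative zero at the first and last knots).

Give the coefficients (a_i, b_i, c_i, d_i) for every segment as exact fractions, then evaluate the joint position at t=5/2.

  seg 0: a=-5 b=517/312 c=0 d=263/1248
  seg 1: a=0 b=653/156 c=263/208 d=-905/624
  seg 2: a=4 b=1475/624 c=-321/104 d=73/144
  seg 3: a=-3 b=-385/156 c=307/208 d=-307/1248
S(5/2) = 3707/1664

Δ: Δ0=5/2, Δ1=4, Δ2=-7/3, Δ3=-1/2
row 1: diag=6, rhs=9; c'=1/6, d'=3/2
row 2: denom=8−1·1/6=47/6; d'=(-38−1·3/2)/(47/6)=-237/47
row 3: denom=10−3·18/47=416/47; d'=(11−3·-237/47)/(416/47)=307/104
back: M3=307/104
back: M2=-237/47−18/47·307/104=-321/52
back: M1=3/2−1/6·-321/52=263/104
M: M0=0, M1=263/104, M2=-321/52, M3=307/104, M4=0
seg 0: a=-5, c=M0/2=0, d=(M1−M0)/(6·2)=263/1248, b=Δ0−h0·(2M0+M1)/6=517/312
seg 1: a=0, c=M1/2=263/208, d=(M2−M1)/(6·1)=-905/624, b=Δ1−h1·(2M1+M2)/6=653/156
seg 2: a=4, c=M2/2=-321/104, d=(M3−M2)/(6·3)=73/144, b=Δ2−h2·(2M2+M3)/6=1475/624
seg 3: a=-3, c=M3/2=307/208, d=(M4−M3)/(6·2)=-307/1248, b=Δ3−h3·(2M3+M4)/6=-385/156
t_q=5/2 → seg 1, τ=1/2; S=0+653/156·τ+263/208·τ²+-905/624·τ³=3707/1664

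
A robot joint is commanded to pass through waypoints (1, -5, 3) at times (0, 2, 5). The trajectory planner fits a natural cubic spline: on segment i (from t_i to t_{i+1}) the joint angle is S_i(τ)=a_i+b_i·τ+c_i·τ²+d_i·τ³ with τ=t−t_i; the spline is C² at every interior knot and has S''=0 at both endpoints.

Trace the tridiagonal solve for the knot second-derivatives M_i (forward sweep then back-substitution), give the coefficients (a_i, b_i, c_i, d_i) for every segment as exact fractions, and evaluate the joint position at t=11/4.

  seg 0: a=1 b=-62/15 c=0 d=17/60
  seg 1: a=-5 b=-11/15 c=17/10 d=-17/90
S(11/4) = -2991/640

Δ: Δ0=-3, Δ1=8/3
row 1: diag=10, rhs=34; c'=3/10, d'=17/5
back: M1=17/5
M: M0=0, M1=17/5, M2=0
seg 0: a=1, c=M0/2=0, d=(M1−M0)/(6·2)=17/60, b=Δ0−h0·(2M0+M1)/6=-62/15
seg 1: a=-5, c=M1/2=17/10, d=(M2−M1)/(6·3)=-17/90, b=Δ1−h1·(2M1+M2)/6=-11/15
t_q=11/4 → seg 1, τ=3/4; S=-5+-11/15·τ+17/10·τ²+-17/90·τ³=-2991/640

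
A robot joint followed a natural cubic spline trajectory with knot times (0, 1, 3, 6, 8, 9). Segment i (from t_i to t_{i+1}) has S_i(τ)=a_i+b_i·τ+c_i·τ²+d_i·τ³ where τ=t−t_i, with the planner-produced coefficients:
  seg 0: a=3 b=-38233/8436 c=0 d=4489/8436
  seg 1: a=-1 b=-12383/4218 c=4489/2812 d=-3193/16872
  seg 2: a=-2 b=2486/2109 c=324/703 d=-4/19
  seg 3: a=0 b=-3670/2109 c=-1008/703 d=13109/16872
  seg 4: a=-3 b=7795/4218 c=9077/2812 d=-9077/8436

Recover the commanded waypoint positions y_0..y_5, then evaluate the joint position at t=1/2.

y_0=3 y_1=-1 y_2=-2 y_3=0 y_4=-3 y_5=1
S(1/2) = 18007/22496

y_0 = S_0(0) = a_0 = 3
y_1 = S_1(0) = a_1 = -1
y_2 = S_2(0) = a_2 = -2
y_3 = S_3(0) = a_3 = 0
y_4 = S_4(0) = a_4 = -3
y_5 = S_4(1) = 1
t_q=1/2 is in segment 0 (τ=1/2); S_0(τ)=18007/22496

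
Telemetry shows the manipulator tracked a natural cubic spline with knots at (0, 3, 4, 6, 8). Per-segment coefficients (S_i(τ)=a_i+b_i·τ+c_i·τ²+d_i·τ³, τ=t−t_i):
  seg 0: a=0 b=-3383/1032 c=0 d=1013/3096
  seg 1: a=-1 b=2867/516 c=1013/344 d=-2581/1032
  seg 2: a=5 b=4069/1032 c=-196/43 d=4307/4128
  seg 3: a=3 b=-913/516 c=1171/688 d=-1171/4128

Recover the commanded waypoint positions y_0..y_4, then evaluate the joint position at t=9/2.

y_0 = S_0(0) = a_0 = 0
y_1 = S_1(0) = a_1 = -1
y_2 = S_2(0) = a_2 = 5
y_3 = S_3(0) = a_3 = 3
y_4 = S_3(2) = 4
t_q=9/2 is in segment 2 (τ=1/2); S_2(τ)=65633/11008

y_0=0 y_1=-1 y_2=5 y_3=3 y_4=4
S(9/2) = 65633/11008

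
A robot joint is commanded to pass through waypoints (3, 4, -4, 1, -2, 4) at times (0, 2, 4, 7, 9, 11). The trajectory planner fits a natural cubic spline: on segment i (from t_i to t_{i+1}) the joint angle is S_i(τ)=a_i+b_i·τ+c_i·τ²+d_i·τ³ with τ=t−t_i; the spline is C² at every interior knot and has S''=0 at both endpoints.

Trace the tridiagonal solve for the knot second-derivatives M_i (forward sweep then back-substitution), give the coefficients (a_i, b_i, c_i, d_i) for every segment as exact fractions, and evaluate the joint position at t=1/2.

Δ: Δ0=1/2, Δ1=-4, Δ2=5/3, Δ3=-3/2, Δ4=3
row 1: diag=8, rhs=-27; c'=1/4, d'=-27/8
row 2: denom=10−2·1/4=19/2; d'=(34−2·-27/8)/(19/2)=163/38
row 3: denom=10−3·6/19=172/19; d'=(-19−3·163/38)/(172/19)=-1211/344
row 4: denom=8−2·19/86=325/43; d'=(27−2·-1211/344)/(325/43)=1171/260
back: M4=1171/260
back: M3=-1211/344−19/86·1171/260=-587/130
back: M2=163/38−6/19·-587/130=743/130
back: M1=-27/8−1/4·743/130=-1249/260
M: M0=0, M1=-1249/260, M2=743/130, M3=-587/130, M4=1171/260, M5=0
seg 0: a=3, c=M0/2=0, d=(M1−M0)/(6·2)=-1249/3120, b=Δ0−h0·(2M0+M1)/6=1639/780
seg 1: a=4, c=M1/2=-1249/520, d=(M2−M1)/(6·2)=547/624, b=Δ1−h1·(2M1+M2)/6=-527/195
seg 2: a=-4, c=M2/2=743/260, d=(M3−M2)/(6·3)=-133/234, b=Δ2−h2·(2M2+M3)/6=-1397/780
seg 3: a=1, c=M3/2=-587/260, d=(M4−M3)/(6·2)=469/624, b=Δ3−h3·(2M3+M4)/6=7/780
seg 4: a=-2, c=M4/2=1171/520, d=(M5−M4)/(6·2)=-1171/3120, b=Δ4−h4·(2M4+M5)/6=-1/390
t_q=1/2 → seg 0, τ=1/2; S=3+1639/780·τ+0·τ²+-1249/3120·τ³=6657/1664

  seg 0: a=3 b=1639/780 c=0 d=-1249/3120
  seg 1: a=4 b=-527/195 c=-1249/520 d=547/624
  seg 2: a=-4 b=-1397/780 c=743/260 d=-133/234
  seg 3: a=1 b=7/780 c=-587/260 d=469/624
  seg 4: a=-2 b=-1/390 c=1171/520 d=-1171/3120
S(1/2) = 6657/1664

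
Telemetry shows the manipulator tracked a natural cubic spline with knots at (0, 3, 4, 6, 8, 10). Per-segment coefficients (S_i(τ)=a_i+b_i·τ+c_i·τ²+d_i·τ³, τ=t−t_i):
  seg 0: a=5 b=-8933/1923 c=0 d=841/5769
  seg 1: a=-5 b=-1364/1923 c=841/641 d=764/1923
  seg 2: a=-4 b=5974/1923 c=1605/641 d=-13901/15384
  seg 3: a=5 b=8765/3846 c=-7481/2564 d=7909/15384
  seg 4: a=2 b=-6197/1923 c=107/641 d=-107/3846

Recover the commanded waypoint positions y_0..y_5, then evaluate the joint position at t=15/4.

y_0=5 y_1=-5 y_2=-4 y_3=5 y_4=2 y_5=-4
S(15/4) = -5931/1282

y_0 = S_0(0) = a_0 = 5
y_1 = S_1(0) = a_1 = -5
y_2 = S_2(0) = a_2 = -4
y_3 = S_3(0) = a_3 = 5
y_4 = S_4(0) = a_4 = 2
y_5 = S_4(2) = -4
t_q=15/4 is in segment 1 (τ=3/4); S_1(τ)=-5931/1282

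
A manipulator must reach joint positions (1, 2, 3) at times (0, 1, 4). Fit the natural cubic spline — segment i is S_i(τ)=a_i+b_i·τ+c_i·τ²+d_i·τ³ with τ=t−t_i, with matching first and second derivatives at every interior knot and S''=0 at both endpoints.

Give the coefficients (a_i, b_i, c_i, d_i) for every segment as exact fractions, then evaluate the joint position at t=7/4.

Δ: Δ0=1, Δ1=1/3
row 1: diag=8, rhs=-4; c'=3/8, d'=-1/2
back: M1=-1/2
M: M0=0, M1=-1/2, M2=0
seg 0: a=1, c=M0/2=0, d=(M1−M0)/(6·1)=-1/12, b=Δ0−h0·(2M0+M1)/6=13/12
seg 1: a=2, c=M1/2=-1/4, d=(M2−M1)/(6·3)=1/36, b=Δ1−h1·(2M1+M2)/6=5/6
t_q=7/4 → seg 1, τ=3/4; S=2+5/6·τ+-1/4·τ²+1/36·τ³=639/256

  seg 0: a=1 b=13/12 c=0 d=-1/12
  seg 1: a=2 b=5/6 c=-1/4 d=1/36
S(7/4) = 639/256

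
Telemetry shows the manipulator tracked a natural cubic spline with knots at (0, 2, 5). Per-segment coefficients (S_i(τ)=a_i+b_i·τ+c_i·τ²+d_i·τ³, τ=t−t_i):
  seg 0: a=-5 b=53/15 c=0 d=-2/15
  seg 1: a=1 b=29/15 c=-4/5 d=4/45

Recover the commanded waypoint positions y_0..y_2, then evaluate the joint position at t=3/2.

y_0 = S_0(0) = a_0 = -5
y_1 = S_1(0) = a_1 = 1
y_2 = S_1(3) = 2
t_q=3/2 is in segment 0 (τ=3/2); S_0(τ)=-3/20

y_0=-5 y_1=1 y_2=2
S(3/2) = -3/20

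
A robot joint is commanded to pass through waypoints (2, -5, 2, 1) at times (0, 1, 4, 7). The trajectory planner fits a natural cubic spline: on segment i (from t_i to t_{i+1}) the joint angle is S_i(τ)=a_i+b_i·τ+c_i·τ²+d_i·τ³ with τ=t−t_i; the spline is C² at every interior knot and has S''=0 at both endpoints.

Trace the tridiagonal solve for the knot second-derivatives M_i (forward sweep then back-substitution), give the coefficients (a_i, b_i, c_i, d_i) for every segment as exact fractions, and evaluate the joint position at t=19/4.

Δ: Δ0=-7, Δ1=7/3, Δ2=-1/3
row 1: diag=8, rhs=56; c'=3/8, d'=7
row 2: denom=12−3·3/8=87/8; d'=(-16−3·7)/(87/8)=-296/87
back: M2=-296/87
back: M1=7−3/8·-296/87=240/29
M: M0=0, M1=240/29, M2=-296/87, M3=0
seg 0: a=2, c=M0/2=0, d=(M1−M0)/(6·1)=40/29, b=Δ0−h0·(2M0+M1)/6=-243/29
seg 1: a=-5, c=M1/2=120/29, d=(M2−M1)/(6·3)=-508/783, b=Δ1−h1·(2M1+M2)/6=-123/29
seg 2: a=2, c=M2/2=-148/87, d=(M3−M2)/(6·3)=148/783, b=Δ2−h2·(2M2+M3)/6=89/29
t_q=19/4 → seg 2, τ=3/4; S=2+89/29·τ+-148/87·τ²+148/783·τ³=1589/464

  seg 0: a=2 b=-243/29 c=0 d=40/29
  seg 1: a=-5 b=-123/29 c=120/29 d=-508/783
  seg 2: a=2 b=89/29 c=-148/87 d=148/783
S(19/4) = 1589/464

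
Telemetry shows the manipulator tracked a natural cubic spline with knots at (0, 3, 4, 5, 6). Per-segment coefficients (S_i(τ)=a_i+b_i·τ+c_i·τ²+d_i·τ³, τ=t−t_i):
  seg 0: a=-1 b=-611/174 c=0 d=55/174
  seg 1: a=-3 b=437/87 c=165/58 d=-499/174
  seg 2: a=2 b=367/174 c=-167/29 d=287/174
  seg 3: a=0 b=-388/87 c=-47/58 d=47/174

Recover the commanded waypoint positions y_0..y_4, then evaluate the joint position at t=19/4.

y_0=-1 y_1=-3 y_2=2 y_3=0 y_4=-5
S(19/4) = 3855/3712

y_0 = S_0(0) = a_0 = -1
y_1 = S_1(0) = a_1 = -3
y_2 = S_2(0) = a_2 = 2
y_3 = S_3(0) = a_3 = 0
y_4 = S_3(1) = -5
t_q=19/4 is in segment 2 (τ=3/4); S_2(τ)=3855/3712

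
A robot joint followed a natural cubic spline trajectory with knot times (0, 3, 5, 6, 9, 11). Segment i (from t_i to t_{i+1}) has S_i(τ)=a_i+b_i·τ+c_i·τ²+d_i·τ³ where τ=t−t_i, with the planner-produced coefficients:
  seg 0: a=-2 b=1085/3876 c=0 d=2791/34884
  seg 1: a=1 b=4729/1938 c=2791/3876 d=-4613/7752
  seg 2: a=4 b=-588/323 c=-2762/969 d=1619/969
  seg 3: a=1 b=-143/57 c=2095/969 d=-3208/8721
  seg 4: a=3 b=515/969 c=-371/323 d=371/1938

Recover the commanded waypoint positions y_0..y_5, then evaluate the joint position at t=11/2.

y_0=-2 y_1=1 y_2=4 y_3=1 y_4=3 y_5=1
S(11/2) = 20047/7752

y_0 = S_0(0) = a_0 = -2
y_1 = S_1(0) = a_1 = 1
y_2 = S_2(0) = a_2 = 4
y_3 = S_3(0) = a_3 = 1
y_4 = S_4(0) = a_4 = 3
y_5 = S_4(2) = 1
t_q=11/2 is in segment 2 (τ=1/2); S_2(τ)=20047/7752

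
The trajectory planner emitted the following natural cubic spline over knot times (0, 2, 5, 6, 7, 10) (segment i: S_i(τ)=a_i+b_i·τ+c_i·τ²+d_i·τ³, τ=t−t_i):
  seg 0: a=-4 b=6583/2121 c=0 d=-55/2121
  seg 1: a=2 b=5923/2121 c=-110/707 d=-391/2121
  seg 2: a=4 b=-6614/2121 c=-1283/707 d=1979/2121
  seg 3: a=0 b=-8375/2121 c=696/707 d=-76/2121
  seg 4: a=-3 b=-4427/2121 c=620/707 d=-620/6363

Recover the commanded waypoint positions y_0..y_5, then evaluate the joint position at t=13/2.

y_0 = S_0(0) = a_0 = -4
y_1 = S_1(0) = a_1 = 2
y_2 = S_2(0) = a_2 = 4
y_3 = S_3(0) = a_3 = 0
y_4 = S_4(0) = a_4 = -3
y_5 = S_4(3) = -4
t_q=13/2 is in segment 3 (τ=1/2); S_3(τ)=-175/101

y_0=-4 y_1=2 y_2=4 y_3=0 y_4=-3 y_5=-4
S(13/2) = -175/101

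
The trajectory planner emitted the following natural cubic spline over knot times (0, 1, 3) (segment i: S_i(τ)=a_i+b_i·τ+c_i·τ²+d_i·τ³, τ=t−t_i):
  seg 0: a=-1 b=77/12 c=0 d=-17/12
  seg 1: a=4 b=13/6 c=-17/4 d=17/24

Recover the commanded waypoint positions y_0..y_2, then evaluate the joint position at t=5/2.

y_0 = S_0(0) = a_0 = -1
y_1 = S_1(0) = a_1 = 4
y_2 = S_1(2) = -3
t_q=5/2 is in segment 1 (τ=3/2); S_1(τ)=5/64

y_0=-1 y_1=4 y_2=-3
S(5/2) = 5/64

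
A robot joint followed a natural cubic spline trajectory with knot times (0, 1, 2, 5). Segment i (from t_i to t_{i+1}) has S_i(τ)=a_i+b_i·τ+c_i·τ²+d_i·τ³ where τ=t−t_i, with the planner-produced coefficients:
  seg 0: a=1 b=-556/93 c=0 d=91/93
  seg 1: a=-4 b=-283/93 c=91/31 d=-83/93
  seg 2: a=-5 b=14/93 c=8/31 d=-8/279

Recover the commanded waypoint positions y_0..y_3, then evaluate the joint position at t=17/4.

y_0=1 y_1=-4 y_2=-5 y_3=-3
S(17/4) = -913/248

y_0 = S_0(0) = a_0 = 1
y_1 = S_1(0) = a_1 = -4
y_2 = S_2(0) = a_2 = -5
y_3 = S_2(3) = -3
t_q=17/4 is in segment 2 (τ=9/4); S_2(τ)=-913/248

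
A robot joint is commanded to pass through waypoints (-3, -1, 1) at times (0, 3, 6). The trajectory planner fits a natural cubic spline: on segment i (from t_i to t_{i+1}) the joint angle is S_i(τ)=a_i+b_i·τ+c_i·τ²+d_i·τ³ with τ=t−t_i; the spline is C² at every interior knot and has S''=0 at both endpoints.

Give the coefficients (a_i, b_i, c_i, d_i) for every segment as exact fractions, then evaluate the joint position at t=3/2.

  seg 0: a=-3 b=2/3 c=0 d=0
  seg 1: a=-1 b=2/3 c=0 d=0
S(3/2) = -2

Δ: Δ0=2/3, Δ1=2/3
row 1: diag=12, rhs=0; c'=1/4, d'=0
back: M1=0
M: M0=0, M1=0, M2=0
seg 0: a=-3, c=M0/2=0, d=(M1−M0)/(6·3)=0, b=Δ0−h0·(2M0+M1)/6=2/3
seg 1: a=-1, c=M1/2=0, d=(M2−M1)/(6·3)=0, b=Δ1−h1·(2M1+M2)/6=2/3
t_q=3/2 → seg 0, τ=3/2; S=-3+2/3·τ+0·τ²+0·τ³=-2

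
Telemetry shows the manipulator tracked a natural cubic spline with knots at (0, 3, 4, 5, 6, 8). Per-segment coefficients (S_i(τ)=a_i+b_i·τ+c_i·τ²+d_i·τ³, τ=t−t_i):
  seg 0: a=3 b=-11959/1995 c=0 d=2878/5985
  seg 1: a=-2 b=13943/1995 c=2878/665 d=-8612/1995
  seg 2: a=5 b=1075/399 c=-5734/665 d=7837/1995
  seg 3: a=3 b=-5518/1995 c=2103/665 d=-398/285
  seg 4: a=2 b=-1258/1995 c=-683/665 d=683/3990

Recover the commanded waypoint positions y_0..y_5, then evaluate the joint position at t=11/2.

y_0 = S_0(0) = a_0 = 3
y_1 = S_1(0) = a_1 = -2
y_2 = S_2(0) = a_2 = 5
y_3 = S_3(0) = a_3 = 3
y_4 = S_4(0) = a_4 = 2
y_5 = S_4(2) = -2
t_q=11/2 is in segment 3 (τ=1/2); S_3(τ)=297/133

y_0=3 y_1=-2 y_2=5 y_3=3 y_4=2 y_5=-2
S(11/2) = 297/133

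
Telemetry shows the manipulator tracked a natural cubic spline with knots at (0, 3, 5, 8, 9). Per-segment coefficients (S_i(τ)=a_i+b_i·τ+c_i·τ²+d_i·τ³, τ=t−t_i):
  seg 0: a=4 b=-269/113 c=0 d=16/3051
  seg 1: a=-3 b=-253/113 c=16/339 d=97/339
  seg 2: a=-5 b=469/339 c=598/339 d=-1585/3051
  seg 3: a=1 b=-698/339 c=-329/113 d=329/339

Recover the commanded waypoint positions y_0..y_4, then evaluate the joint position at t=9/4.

y_0 = S_0(0) = a_0 = 4
y_1 = S_1(0) = a_1 = -3
y_2 = S_2(0) = a_2 = -5
y_3 = S_3(0) = a_3 = 1
y_4 = S_3(1) = -3
t_q=9/4 is in segment 0 (τ=9/4); S_0(τ)=-293/226

y_0=4 y_1=-3 y_2=-5 y_3=1 y_4=-3
S(9/4) = -293/226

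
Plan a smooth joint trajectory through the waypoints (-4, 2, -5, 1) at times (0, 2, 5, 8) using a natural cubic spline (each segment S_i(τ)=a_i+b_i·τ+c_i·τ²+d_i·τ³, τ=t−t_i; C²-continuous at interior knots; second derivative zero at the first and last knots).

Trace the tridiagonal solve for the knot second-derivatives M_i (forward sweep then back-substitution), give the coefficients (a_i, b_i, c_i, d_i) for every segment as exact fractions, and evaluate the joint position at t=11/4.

Δ: Δ0=3, Δ1=-7/3, Δ2=2
row 1: diag=10, rhs=-32; c'=3/10, d'=-16/5
row 2: denom=12−3·3/10=111/10; d'=(26−3·-16/5)/(111/10)=356/111
back: M2=356/111
back: M1=-16/5−3/10·356/111=-154/37
M: M0=0, M1=-154/37, M2=356/111, M3=0
seg 0: a=-4, c=M0/2=0, d=(M1−M0)/(6·2)=-77/222, b=Δ0−h0·(2M0+M1)/6=487/111
seg 1: a=2, c=M1/2=-77/37, d=(M2−M1)/(6·3)=409/999, b=Δ1−h1·(2M1+M2)/6=25/111
seg 2: a=-5, c=M2/2=178/111, d=(M3−M2)/(6·3)=-178/999, b=Δ2−h2·(2M2+M3)/6=-134/111
t_q=11/4 → seg 1, τ=3/4; S=2+25/111·τ+-77/37·τ²+409/999·τ³=2773/2368

  seg 0: a=-4 b=487/111 c=0 d=-77/222
  seg 1: a=2 b=25/111 c=-77/37 d=409/999
  seg 2: a=-5 b=-134/111 c=178/111 d=-178/999
S(11/4) = 2773/2368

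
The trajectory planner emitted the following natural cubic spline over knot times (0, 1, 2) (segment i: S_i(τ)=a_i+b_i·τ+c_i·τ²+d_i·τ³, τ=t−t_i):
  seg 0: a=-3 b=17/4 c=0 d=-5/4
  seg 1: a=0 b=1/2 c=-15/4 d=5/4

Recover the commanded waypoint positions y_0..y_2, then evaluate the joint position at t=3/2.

y_0 = S_0(0) = a_0 = -3
y_1 = S_1(0) = a_1 = 0
y_2 = S_1(1) = -2
t_q=3/2 is in segment 1 (τ=1/2); S_1(τ)=-17/32

y_0=-3 y_1=0 y_2=-2
S(3/2) = -17/32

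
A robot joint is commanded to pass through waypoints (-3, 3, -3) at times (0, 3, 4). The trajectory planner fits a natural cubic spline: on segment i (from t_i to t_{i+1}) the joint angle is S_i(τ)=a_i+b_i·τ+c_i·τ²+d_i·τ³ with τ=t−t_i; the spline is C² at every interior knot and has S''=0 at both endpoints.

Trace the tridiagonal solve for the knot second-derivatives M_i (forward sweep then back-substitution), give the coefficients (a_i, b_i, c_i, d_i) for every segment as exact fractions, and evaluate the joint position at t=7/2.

Δ: Δ0=2, Δ1=-6
row 1: diag=8, rhs=-48; c'=1/8, d'=-6
back: M1=-6
M: M0=0, M1=-6, M2=0
seg 0: a=-3, c=M0/2=0, d=(M1−M0)/(6·3)=-1/3, b=Δ0−h0·(2M0+M1)/6=5
seg 1: a=3, c=M1/2=-3, d=(M2−M1)/(6·1)=1, b=Δ1−h1·(2M1+M2)/6=-4
t_q=7/2 → seg 1, τ=1/2; S=3+-4·τ+-3·τ²+1·τ³=3/8

  seg 0: a=-3 b=5 c=0 d=-1/3
  seg 1: a=3 b=-4 c=-3 d=1
S(7/2) = 3/8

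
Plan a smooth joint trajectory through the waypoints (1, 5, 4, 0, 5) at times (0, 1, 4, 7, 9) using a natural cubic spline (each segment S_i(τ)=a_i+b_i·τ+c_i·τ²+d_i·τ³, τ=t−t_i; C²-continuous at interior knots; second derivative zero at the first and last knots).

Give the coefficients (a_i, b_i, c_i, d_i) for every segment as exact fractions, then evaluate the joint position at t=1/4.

Δ: Δ0=4, Δ1=-1/3, Δ2=-4/3, Δ3=5/2
row 1: diag=8, rhs=-26; c'=3/8, d'=-13/4
row 2: denom=12−3·3/8=87/8; d'=(-6−3·-13/4)/(87/8)=10/29
row 3: denom=10−3·8/29=266/29; d'=(23−3·10/29)/(266/29)=91/38
back: M3=91/38
back: M2=10/29−8/29·91/38=-6/19
back: M1=-13/4−3/8·-6/19=-119/38
M: M0=0, M1=-119/38, M2=-6/19, M3=91/38, M4=0
seg 0: a=1, c=M0/2=0, d=(M1−M0)/(6·1)=-119/228, b=Δ0−h0·(2M0+M1)/6=1031/228
seg 1: a=5, c=M1/2=-119/76, d=(M2−M1)/(6·3)=107/684, b=Δ1−h1·(2M1+M2)/6=337/114
seg 2: a=4, c=M2/2=-3/19, d=(M3−M2)/(6·3)=103/684, b=Δ2−h2·(2M2+M3)/6=-505/228
seg 3: a=0, c=M3/2=91/76, d=(M4−M3)/(6·2)=-91/456, b=Δ3−h3·(2M3+M4)/6=103/114
t_q=1/4 → seg 0, τ=1/4; S=1+1031/228·τ+0·τ²+-119/228·τ³=10323/4864

  seg 0: a=1 b=1031/228 c=0 d=-119/228
  seg 1: a=5 b=337/114 c=-119/76 d=107/684
  seg 2: a=4 b=-505/228 c=-3/19 d=103/684
  seg 3: a=0 b=103/114 c=91/76 d=-91/456
S(1/4) = 10323/4864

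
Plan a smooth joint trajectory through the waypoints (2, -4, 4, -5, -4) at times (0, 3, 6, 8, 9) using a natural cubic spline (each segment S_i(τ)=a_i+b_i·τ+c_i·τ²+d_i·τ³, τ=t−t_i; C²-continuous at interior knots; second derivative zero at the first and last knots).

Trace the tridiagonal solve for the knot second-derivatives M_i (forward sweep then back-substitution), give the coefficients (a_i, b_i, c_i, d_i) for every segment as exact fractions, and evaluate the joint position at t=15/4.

Δ: Δ0=-2, Δ1=8/3, Δ2=-9/2, Δ3=1
row 1: diag=12, rhs=28; c'=1/4, d'=7/3
row 2: denom=10−3·1/4=37/4; d'=(-43−3·7/3)/(37/4)=-200/37
row 3: denom=6−2·8/37=206/37; d'=(33−2·-200/37)/(206/37)=1621/206
back: M3=1621/206
back: M2=-200/37−8/37·1621/206=-732/103
back: M1=7/3−1/4·-732/103=1270/309
M: M0=0, M1=1270/309, M2=-732/103, M3=1621/206, M4=0
seg 0: a=2, c=M0/2=0, d=(M1−M0)/(6·3)=635/2781, b=Δ0−h0·(2M0+M1)/6=-1253/309
seg 1: a=-4, c=M1/2=635/309, d=(M2−M1)/(6·3)=-1733/2781, b=Δ1−h1·(2M1+M2)/6=652/309
seg 2: a=4, c=M2/2=-366/103, d=(M3−M2)/(6·2)=3085/2472, b=Δ2−h2·(2M2+M3)/6=-737/309
seg 3: a=-5, c=M3/2=1621/412, d=(M4−M3)/(6·1)=-1621/1236, b=Δ3−h3·(2M3+M4)/6=-1003/618
t_q=15/4 → seg 1, τ=3/4; S=-4+652/309·τ+635/309·τ²+-1733/2781·τ³=-10049/6592

  seg 0: a=2 b=-1253/309 c=0 d=635/2781
  seg 1: a=-4 b=652/309 c=635/309 d=-1733/2781
  seg 2: a=4 b=-737/309 c=-366/103 d=3085/2472
  seg 3: a=-5 b=-1003/618 c=1621/412 d=-1621/1236
S(15/4) = -10049/6592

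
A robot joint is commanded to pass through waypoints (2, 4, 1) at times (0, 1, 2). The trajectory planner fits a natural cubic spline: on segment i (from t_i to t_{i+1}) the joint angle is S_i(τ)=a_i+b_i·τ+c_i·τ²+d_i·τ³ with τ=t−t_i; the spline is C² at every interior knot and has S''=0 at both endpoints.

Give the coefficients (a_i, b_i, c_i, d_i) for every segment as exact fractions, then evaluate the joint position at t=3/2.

  seg 0: a=2 b=13/4 c=0 d=-5/4
  seg 1: a=4 b=-1/2 c=-15/4 d=5/4
S(3/2) = 95/32

Δ: Δ0=2, Δ1=-3
row 1: diag=4, rhs=-30; c'=1/4, d'=-15/2
back: M1=-15/2
M: M0=0, M1=-15/2, M2=0
seg 0: a=2, c=M0/2=0, d=(M1−M0)/(6·1)=-5/4, b=Δ0−h0·(2M0+M1)/6=13/4
seg 1: a=4, c=M1/2=-15/4, d=(M2−M1)/(6·1)=5/4, b=Δ1−h1·(2M1+M2)/6=-1/2
t_q=3/2 → seg 1, τ=1/2; S=4+-1/2·τ+-15/4·τ²+5/4·τ³=95/32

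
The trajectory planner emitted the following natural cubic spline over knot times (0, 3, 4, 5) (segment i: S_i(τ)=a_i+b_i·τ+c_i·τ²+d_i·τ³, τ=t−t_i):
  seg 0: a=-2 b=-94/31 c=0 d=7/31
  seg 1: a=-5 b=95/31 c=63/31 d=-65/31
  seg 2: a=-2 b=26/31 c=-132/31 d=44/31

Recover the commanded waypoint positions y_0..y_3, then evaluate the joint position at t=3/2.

y_0 = S_0(0) = a_0 = -2
y_1 = S_1(0) = a_1 = -5
y_2 = S_2(0) = a_2 = -2
y_3 = S_2(1) = -4
t_q=3/2 is in segment 0 (τ=3/2); S_0(τ)=-1435/248

y_0=-2 y_1=-5 y_2=-2 y_3=-4
S(3/2) = -1435/248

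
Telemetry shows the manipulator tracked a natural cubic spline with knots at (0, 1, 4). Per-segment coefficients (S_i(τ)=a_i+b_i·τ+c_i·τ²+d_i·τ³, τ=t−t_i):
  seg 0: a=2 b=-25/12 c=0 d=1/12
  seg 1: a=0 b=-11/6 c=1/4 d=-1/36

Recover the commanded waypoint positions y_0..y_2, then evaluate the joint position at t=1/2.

y_0 = S_0(0) = a_0 = 2
y_1 = S_1(0) = a_1 = 0
y_2 = S_1(3) = -4
t_q=1/2 is in segment 0 (τ=1/2); S_0(τ)=31/32

y_0=2 y_1=0 y_2=-4
S(1/2) = 31/32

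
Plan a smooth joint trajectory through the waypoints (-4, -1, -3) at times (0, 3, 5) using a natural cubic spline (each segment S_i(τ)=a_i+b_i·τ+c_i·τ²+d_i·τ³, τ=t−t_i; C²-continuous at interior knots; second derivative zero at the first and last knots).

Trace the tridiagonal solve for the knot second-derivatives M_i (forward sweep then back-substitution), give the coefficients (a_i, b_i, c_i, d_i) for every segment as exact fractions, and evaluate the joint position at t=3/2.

  seg 0: a=-4 b=8/5 c=0 d=-1/15
  seg 1: a=-1 b=-1/5 c=-3/5 d=1/10
S(3/2) = -73/40

Δ: Δ0=1, Δ1=-1
row 1: diag=10, rhs=-12; c'=1/5, d'=-6/5
back: M1=-6/5
M: M0=0, M1=-6/5, M2=0
seg 0: a=-4, c=M0/2=0, d=(M1−M0)/(6·3)=-1/15, b=Δ0−h0·(2M0+M1)/6=8/5
seg 1: a=-1, c=M1/2=-3/5, d=(M2−M1)/(6·2)=1/10, b=Δ1−h1·(2M1+M2)/6=-1/5
t_q=3/2 → seg 0, τ=3/2; S=-4+8/5·τ+0·τ²+-1/15·τ³=-73/40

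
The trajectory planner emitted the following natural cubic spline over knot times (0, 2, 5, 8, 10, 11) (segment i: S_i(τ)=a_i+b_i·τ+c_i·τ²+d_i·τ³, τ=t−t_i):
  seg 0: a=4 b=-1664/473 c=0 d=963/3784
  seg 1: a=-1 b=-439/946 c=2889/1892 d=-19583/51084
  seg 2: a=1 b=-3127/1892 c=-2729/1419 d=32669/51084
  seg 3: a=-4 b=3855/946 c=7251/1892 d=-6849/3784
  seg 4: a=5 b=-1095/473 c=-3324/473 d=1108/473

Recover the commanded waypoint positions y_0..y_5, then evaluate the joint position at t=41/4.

y_0 = S_0(0) = a_0 = 4
y_1 = S_1(0) = a_1 = -1
y_2 = S_2(0) = a_2 = 1
y_3 = S_3(0) = a_3 = -4
y_4 = S_4(0) = a_4 = 5
y_5 = S_4(1) = -2
t_q=41/4 is in segment 4 (τ=1/4); S_4(τ)=30413/7568

y_0=4 y_1=-1 y_2=1 y_3=-4 y_4=5 y_5=-2
S(41/4) = 30413/7568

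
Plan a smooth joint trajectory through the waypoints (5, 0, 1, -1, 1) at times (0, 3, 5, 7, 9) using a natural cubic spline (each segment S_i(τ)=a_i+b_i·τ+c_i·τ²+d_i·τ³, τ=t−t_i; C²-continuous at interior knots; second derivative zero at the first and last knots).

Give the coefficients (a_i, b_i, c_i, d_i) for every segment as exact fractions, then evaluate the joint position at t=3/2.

  seg 0: a=5 b=-2149/852 c=0 d=27/284
  seg 1: a=0 b=19/426 c=243/284 d=-535/1704
  seg 2: a=1 b=-64/213 c=-73/71 d=289/852
  seg 3: a=-1 b=-73/213 c=143/142 d=-143/852
S(3/2) = 3493/2272

Δ: Δ0=-5/3, Δ1=1/2, Δ2=-1, Δ3=1
row 1: diag=10, rhs=13; c'=1/5, d'=13/10
row 2: denom=8−2·1/5=38/5; d'=(-9−2·13/10)/(38/5)=-29/19
row 3: denom=8−2·5/19=142/19; d'=(12−2·-29/19)/(142/19)=143/71
back: M3=143/71
back: M2=-29/19−5/19·143/71=-146/71
back: M1=13/10−1/5·-146/71=243/142
M: M0=0, M1=243/142, M2=-146/71, M3=143/71, M4=0
seg 0: a=5, c=M0/2=0, d=(M1−M0)/(6·3)=27/284, b=Δ0−h0·(2M0+M1)/6=-2149/852
seg 1: a=0, c=M1/2=243/284, d=(M2−M1)/(6·2)=-535/1704, b=Δ1−h1·(2M1+M2)/6=19/426
seg 2: a=1, c=M2/2=-73/71, d=(M3−M2)/(6·2)=289/852, b=Δ2−h2·(2M2+M3)/6=-64/213
seg 3: a=-1, c=M3/2=143/142, d=(M4−M3)/(6·2)=-143/852, b=Δ3−h3·(2M3+M4)/6=-73/213
t_q=3/2 → seg 0, τ=3/2; S=5+-2149/852·τ+0·τ²+27/284·τ³=3493/2272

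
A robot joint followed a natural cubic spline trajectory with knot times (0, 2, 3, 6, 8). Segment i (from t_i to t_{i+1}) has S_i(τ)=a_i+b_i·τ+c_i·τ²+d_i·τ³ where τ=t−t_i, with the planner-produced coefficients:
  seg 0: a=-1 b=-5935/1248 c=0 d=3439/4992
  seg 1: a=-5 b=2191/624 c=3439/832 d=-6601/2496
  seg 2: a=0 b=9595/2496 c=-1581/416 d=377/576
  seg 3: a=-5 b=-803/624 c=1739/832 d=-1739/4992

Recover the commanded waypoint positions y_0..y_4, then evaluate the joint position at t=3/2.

y_0=-1 y_1=-5 y_2=0 y_3=-5 y_4=-2
S(3/2) = -77321/13312

y_0 = S_0(0) = a_0 = -1
y_1 = S_1(0) = a_1 = -5
y_2 = S_2(0) = a_2 = 0
y_3 = S_3(0) = a_3 = -5
y_4 = S_3(2) = -2
t_q=3/2 is in segment 0 (τ=3/2); S_0(τ)=-77321/13312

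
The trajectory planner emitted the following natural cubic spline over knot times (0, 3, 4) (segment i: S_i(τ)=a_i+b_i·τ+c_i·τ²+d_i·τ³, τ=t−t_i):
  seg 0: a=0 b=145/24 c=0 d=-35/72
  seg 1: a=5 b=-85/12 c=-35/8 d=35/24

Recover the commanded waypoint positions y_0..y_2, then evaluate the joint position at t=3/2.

y_0 = S_0(0) = a_0 = 0
y_1 = S_1(0) = a_1 = 5
y_2 = S_1(1) = -5
t_q=3/2 is in segment 0 (τ=3/2); S_0(τ)=475/64

y_0=0 y_1=5 y_2=-5
S(3/2) = 475/64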